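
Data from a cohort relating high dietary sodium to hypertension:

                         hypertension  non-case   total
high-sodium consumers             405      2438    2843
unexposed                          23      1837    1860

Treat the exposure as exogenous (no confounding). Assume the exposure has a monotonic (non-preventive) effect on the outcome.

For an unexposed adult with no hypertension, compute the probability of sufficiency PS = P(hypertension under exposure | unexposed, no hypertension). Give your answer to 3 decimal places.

PS ≈ 0.132

p₁ = P(outcome | exposed) = 405/2843 = 0.14246
p₀ = P(outcome | unexposed) = 23/1860 = 0.012366
Under exogeneity and monotonicity, PS = (p₁ − p₀)/(1 − p₀).
PS = (0.14246 − 0.012366) / 0.98763 ≈ 0.1317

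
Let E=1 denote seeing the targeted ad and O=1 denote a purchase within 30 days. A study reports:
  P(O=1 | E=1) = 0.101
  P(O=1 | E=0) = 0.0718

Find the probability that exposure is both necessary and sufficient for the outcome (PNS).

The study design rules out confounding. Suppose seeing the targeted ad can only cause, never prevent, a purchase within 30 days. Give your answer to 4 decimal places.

Let p₁ = 0.101, p₀ = 0.0718.
Under exogeneity and monotonicity, PNS = p₁ − p₀.
PNS = 0.101 − 0.0718 = 0.0292

PNS ≈ 0.0292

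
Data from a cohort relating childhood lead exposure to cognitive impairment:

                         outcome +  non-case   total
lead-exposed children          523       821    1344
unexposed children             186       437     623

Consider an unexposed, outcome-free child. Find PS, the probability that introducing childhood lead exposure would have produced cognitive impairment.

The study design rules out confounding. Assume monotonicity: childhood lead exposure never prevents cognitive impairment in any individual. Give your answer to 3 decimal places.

PS ≈ 0.129

p₁ = P(outcome | exposed) = 523/1344 = 0.38914
p₀ = P(outcome | unexposed) = 186/623 = 0.29856
Under exogeneity and monotonicity, PS = (p₁ − p₀)/(1 − p₀).
PS = (0.38914 − 0.29856) / 0.70144 ≈ 0.1291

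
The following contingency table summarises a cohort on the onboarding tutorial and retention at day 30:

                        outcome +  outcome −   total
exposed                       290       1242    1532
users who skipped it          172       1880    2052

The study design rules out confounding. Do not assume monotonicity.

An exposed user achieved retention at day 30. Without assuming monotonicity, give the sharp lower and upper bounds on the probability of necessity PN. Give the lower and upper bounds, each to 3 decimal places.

0.557 ≤ PN ≤ 1.000

p₁ = P(outcome | exposed) = 290/1532 = 0.1893
p₀ = P(outcome | unexposed) = 172/2052 = 0.083821
Under exogeneity alone the bounds on PN are max{0,(p₁−p₀)/p₁} ≤ PN ≤ min{1,(1−p₀)/p₁}.
  lower = (p₁ − p₀)/p₁ = 0.10547 / 0.1893 ≈ 0.5572
  upper = min{1, (1 − p₀)/p₁} = 0.91618 / 0.1893 ≈ 4.8400 → capped at 1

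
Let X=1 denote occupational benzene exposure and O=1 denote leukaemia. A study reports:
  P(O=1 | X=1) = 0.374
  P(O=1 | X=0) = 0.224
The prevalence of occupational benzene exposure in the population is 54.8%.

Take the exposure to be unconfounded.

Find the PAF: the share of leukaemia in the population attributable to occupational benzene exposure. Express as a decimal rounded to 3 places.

Let p₁ = 0.374, p₀ = 0.224.
Overall risk P(Y=1) = π·p₁ + (1−π)·p₀ = 0.548×0.374 + 0.452×0.224 = 0.3062.
Under exogeneity, PAF = [P(Y=1) − p₀] / P(Y=1).
PAF = (0.3062 − 0.224) / 0.3062 ≈ 0.2685

PAF ≈ 0.268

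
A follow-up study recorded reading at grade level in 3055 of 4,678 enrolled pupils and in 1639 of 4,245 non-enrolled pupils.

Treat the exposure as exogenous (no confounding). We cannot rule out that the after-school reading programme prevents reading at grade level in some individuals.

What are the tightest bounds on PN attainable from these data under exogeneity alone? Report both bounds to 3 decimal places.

0.409 ≤ PN ≤ 0.940

p₁ = P(outcome | exposed) = 3055/4678 = 0.65306
p₀ = P(outcome | unexposed) = 1639/4245 = 0.3861
Under exogeneity alone the bounds on PN are max{0,(p₁−p₀)/p₁} ≤ PN ≤ min{1,(1−p₀)/p₁}.
  lower = (p₁ − p₀)/p₁ = 0.26696 / 0.65306 ≈ 0.4088
  upper = min{1, (1 − p₀)/p₁} = 0.6139 / 0.65306 ≈ 0.9400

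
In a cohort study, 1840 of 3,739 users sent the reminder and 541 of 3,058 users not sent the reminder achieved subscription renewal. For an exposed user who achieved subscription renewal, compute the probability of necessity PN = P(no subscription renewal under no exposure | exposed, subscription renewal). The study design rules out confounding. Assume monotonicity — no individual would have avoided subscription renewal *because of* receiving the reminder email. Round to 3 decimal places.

p₁ = P(outcome | exposed) = 1840/3739 = 0.49211
p₀ = P(outcome | unexposed) = 541/3058 = 0.17691
Under exogeneity and monotonicity, PN = (p₁ − p₀) / p₁.
PN = (0.49211 − 0.17691) / 0.49211 = 0.3152 / 0.49211 ≈ 0.6405

PN ≈ 0.641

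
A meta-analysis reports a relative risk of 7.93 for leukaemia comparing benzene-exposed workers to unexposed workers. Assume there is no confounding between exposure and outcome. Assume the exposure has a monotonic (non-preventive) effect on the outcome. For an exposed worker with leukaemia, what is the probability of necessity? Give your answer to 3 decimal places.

Under exogeneity and monotonicity, PN = (RR − 1) / RR = 1 − 1/RR.
PN = (7.93 − 1) / 7.93 = 6.93 / 7.93 ≈ 0.8739

PN ≈ 0.874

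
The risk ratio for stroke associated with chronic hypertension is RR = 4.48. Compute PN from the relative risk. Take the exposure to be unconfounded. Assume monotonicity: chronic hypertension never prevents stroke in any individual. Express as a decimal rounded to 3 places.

Under exogeneity and monotonicity, PN = (RR − 1) / RR = 1 − 1/RR.
PN = (4.48 − 1) / 4.48 = 3.48 / 4.48 ≈ 0.7768

PN ≈ 0.777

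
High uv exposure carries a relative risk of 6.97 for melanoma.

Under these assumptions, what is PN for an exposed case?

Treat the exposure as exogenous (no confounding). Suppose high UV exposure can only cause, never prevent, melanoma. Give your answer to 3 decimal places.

Under exogeneity and monotonicity, PN = (RR − 1) / RR = 1 − 1/RR.
PN = (6.97 − 1) / 6.97 = 5.97 / 6.97 ≈ 0.8565

PN ≈ 0.857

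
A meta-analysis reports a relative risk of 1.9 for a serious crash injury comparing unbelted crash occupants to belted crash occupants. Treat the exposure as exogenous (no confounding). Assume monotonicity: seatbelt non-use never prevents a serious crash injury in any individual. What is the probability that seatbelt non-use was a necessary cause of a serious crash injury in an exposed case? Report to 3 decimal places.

PN ≈ 0.474

Under exogeneity and monotonicity, PN = (RR − 1) / RR = 1 − 1/RR.
PN = (1.9 − 1) / 1.9 = 0.9 / 1.9 ≈ 0.4737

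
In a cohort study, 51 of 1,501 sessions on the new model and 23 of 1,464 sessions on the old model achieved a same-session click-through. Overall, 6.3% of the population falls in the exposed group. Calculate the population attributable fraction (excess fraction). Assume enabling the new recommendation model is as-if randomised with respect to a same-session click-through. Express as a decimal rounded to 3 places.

p₁ = P(outcome | exposed) = 51/1501 = 0.033977
p₀ = P(outcome | unexposed) = 23/1464 = 0.01571
Overall risk P(Y=1) = π·p₁ + (1−π)·p₀ = 0.063×0.033977 + 0.937×0.01571 = 0.016861.
Under exogeneity, PAF = [P(Y=1) − p₀] / P(Y=1).
PAF = (0.016861 − 0.01571) / 0.016861 ≈ 0.0683

PAF ≈ 0.068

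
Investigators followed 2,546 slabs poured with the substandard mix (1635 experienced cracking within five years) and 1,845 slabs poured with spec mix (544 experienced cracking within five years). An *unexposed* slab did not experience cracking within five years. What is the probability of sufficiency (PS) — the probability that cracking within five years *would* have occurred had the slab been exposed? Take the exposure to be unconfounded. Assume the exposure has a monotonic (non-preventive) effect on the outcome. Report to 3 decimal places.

p₁ = P(outcome | exposed) = 1635/2546 = 0.64218
p₀ = P(outcome | unexposed) = 544/1845 = 0.29485
Under exogeneity and monotonicity, PS = (p₁ − p₀) / (1 − p₀).
PS = (0.64218 − 0.29485) / (1 − 0.29485) = 0.34733 / 0.70515 ≈ 0.4926

PS ≈ 0.493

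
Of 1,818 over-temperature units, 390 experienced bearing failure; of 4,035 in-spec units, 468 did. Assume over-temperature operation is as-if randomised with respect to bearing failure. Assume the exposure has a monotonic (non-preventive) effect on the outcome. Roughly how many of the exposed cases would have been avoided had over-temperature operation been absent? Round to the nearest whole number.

about 179 cases

p₁ = P(outcome | exposed) = 390/1818 = 0.21452
p₀ = P(outcome | unexposed) = 468/4035 = 0.11599
PN = (p₁ − p₀)/p₁ = (0.21452 − 0.11599) / 0.21452 ≈ 0.45933.
Attributable cases ≈ PN × (exposed cases) = 0.45933 × 390 ≈ 179.14.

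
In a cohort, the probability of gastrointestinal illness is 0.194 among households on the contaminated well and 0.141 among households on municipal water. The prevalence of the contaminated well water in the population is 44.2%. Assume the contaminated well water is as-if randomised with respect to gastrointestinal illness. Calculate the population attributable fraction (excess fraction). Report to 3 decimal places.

PAF ≈ 0.142

Let p₁ = 0.194, p₀ = 0.141.
Overall risk P(Y=1) = π·p₁ + (1−π)·p₀ = 0.442×0.194 + 0.558×0.141 = 0.16443.
Under exogeneity, PAF = [P(Y=1) − p₀] / P(Y=1).
PAF = (0.16443 − 0.141) / 0.16443 ≈ 0.1425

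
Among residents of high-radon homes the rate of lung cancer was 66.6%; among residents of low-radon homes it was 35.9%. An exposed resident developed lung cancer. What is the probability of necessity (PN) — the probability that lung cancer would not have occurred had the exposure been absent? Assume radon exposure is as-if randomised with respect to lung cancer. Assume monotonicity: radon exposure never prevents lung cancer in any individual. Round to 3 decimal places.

p₁ = 0.666, p₀ = 0.359.
Under exogeneity and monotonicity, PN = (p₁ − p₀) / p₁.
PN = (0.666 − 0.359) / 0.666 = 0.307 / 0.666 ≈ 0.4610

PN ≈ 0.461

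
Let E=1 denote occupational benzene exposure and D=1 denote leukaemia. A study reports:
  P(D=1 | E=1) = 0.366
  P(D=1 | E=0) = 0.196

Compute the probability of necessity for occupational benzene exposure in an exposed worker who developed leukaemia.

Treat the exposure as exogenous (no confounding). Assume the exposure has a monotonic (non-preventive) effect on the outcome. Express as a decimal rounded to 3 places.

PN ≈ 0.464

Let p₁ = 0.366, p₀ = 0.196.
Under exogeneity and monotonicity, PN = (p₁ − p₀) / p₁.
PN = (0.366 − 0.196) / 0.366 = 0.17 / 0.366 ≈ 0.4645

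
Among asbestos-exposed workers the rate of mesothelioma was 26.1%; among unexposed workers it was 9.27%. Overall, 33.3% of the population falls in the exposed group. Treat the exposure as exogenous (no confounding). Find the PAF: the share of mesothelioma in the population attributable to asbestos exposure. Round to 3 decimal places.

PAF ≈ 0.377

p₁ = 0.261, p₀ = 0.0927.
Overall risk P(Y=1) = π·p₁ + (1−π)·p₀ = 0.333×0.261 + 0.667×0.0927 = 0.14874.
Under exogeneity, PAF = [P(Y=1) − p₀] / P(Y=1).
PAF = (0.14874 − 0.0927) / 0.14874 ≈ 0.3768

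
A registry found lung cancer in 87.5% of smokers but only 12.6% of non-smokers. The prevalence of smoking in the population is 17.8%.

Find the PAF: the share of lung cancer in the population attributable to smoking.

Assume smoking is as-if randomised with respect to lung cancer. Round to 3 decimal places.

PAF ≈ 0.514

p₁ = 0.875, p₀ = 0.126.
Overall risk P(Y=1) = π·p₁ + (1−π)·p₀ = 0.178×0.875 + 0.822×0.126 = 0.25932.
Under exogeneity, PAF = [P(Y=1) − p₀] / P(Y=1).
PAF = (0.25932 − 0.126) / 0.25932 ≈ 0.5141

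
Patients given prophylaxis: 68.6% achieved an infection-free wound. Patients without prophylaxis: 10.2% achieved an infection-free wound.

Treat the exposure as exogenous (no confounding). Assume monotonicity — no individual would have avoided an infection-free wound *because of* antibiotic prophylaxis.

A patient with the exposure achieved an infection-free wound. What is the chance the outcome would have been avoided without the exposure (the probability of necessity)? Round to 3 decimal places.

p₁ = 0.686, p₀ = 0.102.
Under exogeneity and monotonicity, PN = (p₁ − p₀) / p₁.
PN = (0.686 − 0.102) / 0.686 = 0.584 / 0.686 ≈ 0.8513

PN ≈ 0.851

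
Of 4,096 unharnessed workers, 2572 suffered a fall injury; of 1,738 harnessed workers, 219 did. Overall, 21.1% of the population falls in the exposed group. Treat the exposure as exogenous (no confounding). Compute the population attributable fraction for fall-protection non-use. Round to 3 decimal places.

PAF ≈ 0.457

p₁ = P(outcome | exposed) = 2572/4096 = 0.62793
p₀ = P(outcome | unexposed) = 219/1738 = 0.12601
Overall risk P(Y=1) = π·p₁ + (1−π)·p₀ = 0.211×0.62793 + 0.789×0.12601 = 0.23191.
Under exogeneity, PAF = [P(Y=1) − p₀] / P(Y=1).
PAF = (0.23191 − 0.12601) / 0.23191 ≈ 0.4567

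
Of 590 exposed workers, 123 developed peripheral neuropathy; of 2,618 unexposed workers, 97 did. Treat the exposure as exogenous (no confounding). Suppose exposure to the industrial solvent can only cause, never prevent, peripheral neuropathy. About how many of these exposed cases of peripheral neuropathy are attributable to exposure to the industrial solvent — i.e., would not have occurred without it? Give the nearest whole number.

about 101 cases

p₁ = P(outcome | exposed) = 123/590 = 0.20847
p₀ = P(outcome | unexposed) = 97/2618 = 0.037051
PN = (p₁ − p₀)/p₁ = (0.20847 − 0.037051) / 0.20847 ≈ 0.82227.
Attributable cases ≈ PN × (exposed cases) = 0.82227 × 123 ≈ 101.14.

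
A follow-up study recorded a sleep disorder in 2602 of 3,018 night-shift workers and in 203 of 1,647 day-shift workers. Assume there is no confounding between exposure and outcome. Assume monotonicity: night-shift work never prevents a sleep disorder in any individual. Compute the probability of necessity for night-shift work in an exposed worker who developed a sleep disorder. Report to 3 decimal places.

PN ≈ 0.857

p₁ = P(outcome | exposed) = 2602/3018 = 0.86216
p₀ = P(outcome | unexposed) = 203/1647 = 0.12325
Under exogeneity and monotonicity, PN = (p₁ − p₀) / p₁.
PN = (0.86216 − 0.12325) / 0.86216 = 0.73891 / 0.86216 ≈ 0.8570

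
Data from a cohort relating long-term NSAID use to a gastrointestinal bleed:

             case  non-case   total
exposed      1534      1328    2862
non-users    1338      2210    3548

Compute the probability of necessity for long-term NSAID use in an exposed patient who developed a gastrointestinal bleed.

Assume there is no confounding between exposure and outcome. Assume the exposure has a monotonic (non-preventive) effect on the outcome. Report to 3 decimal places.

p₁ = P(outcome | exposed) = 1534/2862 = 0.53599
p₀ = P(outcome | unexposed) = 1338/3548 = 0.37711
Under exogeneity and monotonicity, PN = (p₁ − p₀) / p₁.
PN = (0.53599 − 0.37711) / 0.53599 = 0.15887 / 0.53599 ≈ 0.2964

PN ≈ 0.296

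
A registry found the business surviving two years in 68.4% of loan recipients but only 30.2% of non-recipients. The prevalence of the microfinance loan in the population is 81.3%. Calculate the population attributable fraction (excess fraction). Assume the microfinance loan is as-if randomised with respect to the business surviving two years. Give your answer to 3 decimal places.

p₁ = 0.684, p₀ = 0.302.
Overall risk P(Y=1) = π·p₁ + (1−π)·p₀ = 0.813×0.684 + 0.187×0.302 = 0.61257.
Under exogeneity, PAF = [P(Y=1) − p₀] / P(Y=1).
PAF = (0.61257 − 0.302) / 0.61257 ≈ 0.5070

PAF ≈ 0.507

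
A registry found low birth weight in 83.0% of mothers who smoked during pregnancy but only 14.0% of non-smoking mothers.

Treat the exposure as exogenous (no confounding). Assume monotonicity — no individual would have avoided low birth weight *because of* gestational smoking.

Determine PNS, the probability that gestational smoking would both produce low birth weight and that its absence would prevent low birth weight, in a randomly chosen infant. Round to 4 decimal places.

p₁ = 0.83, p₀ = 0.14.
Under exogeneity and monotonicity, PNS = p₁ − p₀.
PNS = 0.83 − 0.14 = 0.69

PNS ≈ 0.6900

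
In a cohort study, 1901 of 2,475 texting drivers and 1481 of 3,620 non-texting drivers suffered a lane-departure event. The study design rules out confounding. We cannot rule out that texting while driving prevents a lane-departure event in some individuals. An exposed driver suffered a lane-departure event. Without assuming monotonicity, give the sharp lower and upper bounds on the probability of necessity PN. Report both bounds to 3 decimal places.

0.467 ≤ PN ≤ 0.769

p₁ = P(outcome | exposed) = 1901/2475 = 0.76808
p₀ = P(outcome | unexposed) = 1481/3620 = 0.40912
Under exogeneity alone the bounds on PN are max{0,(p₁−p₀)/p₁} ≤ PN ≤ min{1,(1−p₀)/p₁}.
  lower = (p₁ − p₀)/p₁ = 0.35896 / 0.76808 ≈ 0.4674
  upper = min{1, (1 − p₀)/p₁} = 0.59088 / 0.76808 ≈ 0.7693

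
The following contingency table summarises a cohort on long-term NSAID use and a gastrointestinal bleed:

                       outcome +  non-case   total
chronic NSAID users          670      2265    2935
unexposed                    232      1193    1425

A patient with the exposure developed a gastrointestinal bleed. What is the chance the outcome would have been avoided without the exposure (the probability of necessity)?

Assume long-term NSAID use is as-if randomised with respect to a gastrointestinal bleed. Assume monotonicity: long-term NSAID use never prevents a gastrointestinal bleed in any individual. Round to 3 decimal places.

PN ≈ 0.287

p₁ = P(outcome | exposed) = 670/2935 = 0.22828
p₀ = P(outcome | unexposed) = 232/1425 = 0.16281
Under exogeneity and monotonicity, PN = (p₁ − p₀)/p₁.
PN = (0.22828 − 0.16281) / 0.22828 ≈ 0.2868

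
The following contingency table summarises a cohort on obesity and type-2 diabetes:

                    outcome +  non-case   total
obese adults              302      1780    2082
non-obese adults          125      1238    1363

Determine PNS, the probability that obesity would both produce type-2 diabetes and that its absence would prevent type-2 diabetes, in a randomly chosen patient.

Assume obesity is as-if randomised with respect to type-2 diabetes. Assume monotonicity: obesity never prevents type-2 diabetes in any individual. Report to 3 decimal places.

PNS ≈ 0.053

p₁ = P(outcome | exposed) = 302/2082 = 0.14505
p₀ = P(outcome | unexposed) = 125/1363 = 0.091709
Under exogeneity and monotonicity, PNS = p₁ − p₀.
PNS = 0.14505 − 0.091709 = 0.053343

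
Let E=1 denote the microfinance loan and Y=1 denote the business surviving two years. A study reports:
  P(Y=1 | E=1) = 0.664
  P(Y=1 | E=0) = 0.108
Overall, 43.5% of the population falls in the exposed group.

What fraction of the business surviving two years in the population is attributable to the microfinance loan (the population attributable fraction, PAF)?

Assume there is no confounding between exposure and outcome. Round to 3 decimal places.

PAF ≈ 0.691

Let p₁ = 0.664, p₀ = 0.108.
Overall risk P(Y=1) = π·p₁ + (1−π)·p₀ = 0.435×0.664 + 0.565×0.108 = 0.34986.
Under exogeneity, PAF = [P(Y=1) − p₀] / P(Y=1).
PAF = (0.34986 − 0.108) / 0.34986 ≈ 0.6913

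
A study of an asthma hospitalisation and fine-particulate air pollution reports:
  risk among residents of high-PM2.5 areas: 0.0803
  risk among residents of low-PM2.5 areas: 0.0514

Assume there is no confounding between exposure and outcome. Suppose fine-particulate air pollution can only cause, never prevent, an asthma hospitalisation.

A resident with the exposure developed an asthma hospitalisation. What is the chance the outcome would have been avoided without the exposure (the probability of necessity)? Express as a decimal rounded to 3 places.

Let p₁ = 0.0803, p₀ = 0.0514.
Under exogeneity and monotonicity, PN = (p₁ − p₀) / p₁.
PN = (0.0803 − 0.0514) / 0.0803 = 0.0289 / 0.0803 ≈ 0.3599

PN ≈ 0.360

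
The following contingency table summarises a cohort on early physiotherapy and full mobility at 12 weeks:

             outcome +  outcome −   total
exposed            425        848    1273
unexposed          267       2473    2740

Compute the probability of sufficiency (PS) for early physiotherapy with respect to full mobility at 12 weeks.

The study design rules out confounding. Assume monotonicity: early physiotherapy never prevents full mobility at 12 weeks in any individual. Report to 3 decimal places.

PS ≈ 0.262

p₁ = P(outcome | exposed) = 425/1273 = 0.33386
p₀ = P(outcome | unexposed) = 267/2740 = 0.097445
Under exogeneity and monotonicity, PS = (p₁ − p₀) / (1 − p₀).
PS = (0.33386 − 0.097445) / (1 − 0.097445) = 0.23641 / 0.90255 ≈ 0.2619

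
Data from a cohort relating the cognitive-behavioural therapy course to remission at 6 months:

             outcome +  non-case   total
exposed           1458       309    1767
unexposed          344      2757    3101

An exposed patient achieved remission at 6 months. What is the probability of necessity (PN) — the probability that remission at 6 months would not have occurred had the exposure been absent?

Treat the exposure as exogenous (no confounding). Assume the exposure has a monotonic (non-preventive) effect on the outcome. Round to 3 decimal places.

PN ≈ 0.866

p₁ = P(outcome | exposed) = 1458/1767 = 0.82513
p₀ = P(outcome | unexposed) = 344/3101 = 0.11093
Under exogeneity and monotonicity, PN = (p₁ − p₀) / p₁.
PN = (0.82513 − 0.11093) / 0.82513 = 0.7142 / 0.82513 ≈ 0.8656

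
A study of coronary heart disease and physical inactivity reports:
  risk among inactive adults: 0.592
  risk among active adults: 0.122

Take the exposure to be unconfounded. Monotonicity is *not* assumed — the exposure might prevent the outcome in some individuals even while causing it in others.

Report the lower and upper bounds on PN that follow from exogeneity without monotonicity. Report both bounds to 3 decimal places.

Let p₁ = 0.592, p₀ = 0.122.
Under exogeneity alone the bounds on PN are max{0,(p₁−p₀)/p₁} ≤ PN ≤ min{1,(1−p₀)/p₁}.
  lower = (p₁ − p₀)/p₁ = 0.47 / 0.592 ≈ 0.7939
  upper = min{1, (1 − p₀)/p₁} = 0.878 / 0.592 ≈ 1.4831 → capped at 1

0.794 ≤ PN ≤ 1.000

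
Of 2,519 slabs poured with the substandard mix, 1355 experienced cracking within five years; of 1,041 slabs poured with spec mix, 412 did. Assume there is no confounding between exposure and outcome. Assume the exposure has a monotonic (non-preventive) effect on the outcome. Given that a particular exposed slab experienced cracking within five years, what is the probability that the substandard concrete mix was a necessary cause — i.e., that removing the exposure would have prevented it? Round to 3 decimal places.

PN ≈ 0.264

p₁ = P(outcome | exposed) = 1355/2519 = 0.53791
p₀ = P(outcome | unexposed) = 412/1041 = 0.39577
Under exogeneity and monotonicity, PN = (p₁ − p₀) / p₁.
PN = (0.53791 − 0.39577) / 0.53791 = 0.14214 / 0.53791 ≈ 0.2642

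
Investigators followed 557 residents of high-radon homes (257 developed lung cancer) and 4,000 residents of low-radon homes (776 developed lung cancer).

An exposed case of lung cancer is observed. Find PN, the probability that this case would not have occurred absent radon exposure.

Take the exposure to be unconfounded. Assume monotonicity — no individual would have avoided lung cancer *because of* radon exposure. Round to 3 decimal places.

PN ≈ 0.580

p₁ = P(outcome | exposed) = 257/557 = 0.4614
p₀ = P(outcome | unexposed) = 776/4000 = 0.194
Under exogeneity and monotonicity, PN = (p₁ − p₀) / p₁.
PN = (0.4614 − 0.194) / 0.4614 = 0.2674 / 0.4614 ≈ 0.5795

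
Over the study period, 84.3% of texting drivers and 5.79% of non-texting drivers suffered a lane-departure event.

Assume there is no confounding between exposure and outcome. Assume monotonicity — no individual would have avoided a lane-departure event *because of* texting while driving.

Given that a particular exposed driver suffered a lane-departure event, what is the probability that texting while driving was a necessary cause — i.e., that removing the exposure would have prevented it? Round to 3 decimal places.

p₁ = 0.843, p₀ = 0.0579.
Under exogeneity and monotonicity, PN = (p₁ − p₀) / p₁.
PN = (0.843 − 0.0579) / 0.843 = 0.7851 / 0.843 ≈ 0.9313

PN ≈ 0.931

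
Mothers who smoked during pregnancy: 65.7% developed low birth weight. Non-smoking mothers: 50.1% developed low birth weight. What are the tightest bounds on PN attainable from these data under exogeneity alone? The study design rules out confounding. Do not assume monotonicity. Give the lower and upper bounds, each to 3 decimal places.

0.237 ≤ PN ≤ 0.760

p₁ = 0.657, p₀ = 0.501.
Under exogeneity alone the bounds on PN are max{0,(p₁−p₀)/p₁} ≤ PN ≤ min{1,(1−p₀)/p₁}.
  lower = (p₁ − p₀)/p₁ = 0.156 / 0.657 ≈ 0.2374
  upper = min{1, (1 − p₀)/p₁} = 0.499 / 0.657 ≈ 0.7595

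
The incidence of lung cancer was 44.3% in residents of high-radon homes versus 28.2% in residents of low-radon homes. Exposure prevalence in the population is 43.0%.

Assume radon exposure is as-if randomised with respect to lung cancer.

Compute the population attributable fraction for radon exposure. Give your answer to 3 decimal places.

PAF ≈ 0.197

p₁ = 0.443, p₀ = 0.282.
Overall risk P(Y=1) = π·p₁ + (1−π)·p₀ = 0.43×0.443 + 0.57×0.282 = 0.35123.
Under exogeneity, PAF = [P(Y=1) − p₀] / P(Y=1).
PAF = (0.35123 − 0.282) / 0.35123 ≈ 0.1971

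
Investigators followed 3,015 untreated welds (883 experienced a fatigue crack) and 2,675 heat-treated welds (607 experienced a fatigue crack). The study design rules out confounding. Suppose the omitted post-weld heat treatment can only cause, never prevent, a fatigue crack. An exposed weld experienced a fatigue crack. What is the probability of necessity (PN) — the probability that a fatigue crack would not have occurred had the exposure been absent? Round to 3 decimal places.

PN ≈ 0.225

p₁ = P(outcome | exposed) = 883/3015 = 0.29287
p₀ = P(outcome | unexposed) = 607/2675 = 0.22692
Under exogeneity and monotonicity, PN = (p₁ − p₀) / p₁.
PN = (0.29287 − 0.22692) / 0.29287 = 0.065953 / 0.29287 ≈ 0.2252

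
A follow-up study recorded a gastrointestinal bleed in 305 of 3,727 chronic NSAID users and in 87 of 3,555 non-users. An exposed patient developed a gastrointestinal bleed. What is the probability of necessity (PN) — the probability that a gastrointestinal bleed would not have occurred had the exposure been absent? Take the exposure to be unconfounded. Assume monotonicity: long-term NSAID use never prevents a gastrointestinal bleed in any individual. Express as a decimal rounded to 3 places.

PN ≈ 0.701

p₁ = P(outcome | exposed) = 305/3727 = 0.081835
p₀ = P(outcome | unexposed) = 87/3555 = 0.024473
Under exogeneity and monotonicity, PN = (p₁ − p₀) / p₁.
PN = (0.081835 − 0.024473) / 0.081835 = 0.057363 / 0.081835 ≈ 0.7010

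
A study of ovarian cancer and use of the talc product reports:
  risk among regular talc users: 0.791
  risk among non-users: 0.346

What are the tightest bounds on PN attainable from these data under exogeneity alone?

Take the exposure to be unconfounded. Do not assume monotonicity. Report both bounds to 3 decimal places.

0.563 ≤ PN ≤ 0.827

Let p₁ = 0.791, p₀ = 0.346.
Under exogeneity alone the bounds on PN are max{0,(p₁−p₀)/p₁} ≤ PN ≤ min{1,(1−p₀)/p₁}.
  lower = (p₁ − p₀)/p₁ = 0.445 / 0.791 ≈ 0.5626
  upper = min{1, (1 − p₀)/p₁} = 0.654 / 0.791 ≈ 0.8268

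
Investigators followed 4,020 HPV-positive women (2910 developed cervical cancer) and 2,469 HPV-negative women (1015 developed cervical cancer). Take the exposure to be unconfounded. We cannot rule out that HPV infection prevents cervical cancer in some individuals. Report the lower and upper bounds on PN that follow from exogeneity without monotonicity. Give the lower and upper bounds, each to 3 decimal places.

0.432 ≤ PN ≤ 0.814

p₁ = P(outcome | exposed) = 2910/4020 = 0.72388
p₀ = P(outcome | unexposed) = 1015/2469 = 0.4111
Under exogeneity alone the bounds on PN are max{0,(p₁−p₀)/p₁} ≤ PN ≤ min{1,(1−p₀)/p₁}.
  lower = (p₁ − p₀)/p₁ = 0.31278 / 0.72388 ≈ 0.4321
  upper = min{1, (1 − p₀)/p₁} = 0.5889 / 0.72388 ≈ 0.8135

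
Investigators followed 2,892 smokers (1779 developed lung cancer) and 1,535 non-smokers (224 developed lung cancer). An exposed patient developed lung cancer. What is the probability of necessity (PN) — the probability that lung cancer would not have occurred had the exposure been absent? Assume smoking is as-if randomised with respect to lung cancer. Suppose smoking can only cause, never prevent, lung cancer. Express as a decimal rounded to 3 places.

PN ≈ 0.763

p₁ = P(outcome | exposed) = 1779/2892 = 0.61515
p₀ = P(outcome | unexposed) = 224/1535 = 0.14593
Under exogeneity and monotonicity, PN = (p₁ − p₀) / p₁.
PN = (0.61515 − 0.14593) / 0.61515 = 0.46922 / 0.61515 ≈ 0.7628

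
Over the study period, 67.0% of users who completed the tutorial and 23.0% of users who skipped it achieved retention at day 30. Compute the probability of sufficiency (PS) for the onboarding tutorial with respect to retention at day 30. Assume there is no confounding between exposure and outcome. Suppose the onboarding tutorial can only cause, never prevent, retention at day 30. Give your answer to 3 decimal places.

p₁ = 0.67, p₀ = 0.23.
Under exogeneity and monotonicity, PS = (p₁ − p₀) / (1 − p₀).
PS = (0.67 − 0.23) / (1 − 0.23) = 0.44 / 0.77 ≈ 0.5714

PS ≈ 0.571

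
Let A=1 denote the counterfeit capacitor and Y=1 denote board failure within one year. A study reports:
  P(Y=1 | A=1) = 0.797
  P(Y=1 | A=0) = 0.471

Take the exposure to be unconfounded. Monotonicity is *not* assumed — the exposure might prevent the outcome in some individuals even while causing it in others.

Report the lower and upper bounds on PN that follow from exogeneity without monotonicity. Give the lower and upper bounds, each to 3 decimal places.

0.409 ≤ PN ≤ 0.664

Let p₁ = 0.797, p₀ = 0.471.
Under exogeneity alone the bounds on PN are max{0,(p₁−p₀)/p₁} ≤ PN ≤ min{1,(1−p₀)/p₁}.
  lower = (p₁ − p₀)/p₁ = 0.326 / 0.797 ≈ 0.4090
  upper = min{1, (1 − p₀)/p₁} = 0.529 / 0.797 ≈ 0.6637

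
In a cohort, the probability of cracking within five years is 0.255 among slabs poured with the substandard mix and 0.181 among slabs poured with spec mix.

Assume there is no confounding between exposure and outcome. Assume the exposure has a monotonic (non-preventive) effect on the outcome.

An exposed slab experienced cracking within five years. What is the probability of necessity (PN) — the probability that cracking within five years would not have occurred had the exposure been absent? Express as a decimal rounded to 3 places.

Let p₁ = 0.255, p₀ = 0.181.
Under exogeneity and monotonicity, PN = (p₁ − p₀) / p₁.
PN = (0.255 − 0.181) / 0.255 = 0.074 / 0.255 ≈ 0.2902

PN ≈ 0.290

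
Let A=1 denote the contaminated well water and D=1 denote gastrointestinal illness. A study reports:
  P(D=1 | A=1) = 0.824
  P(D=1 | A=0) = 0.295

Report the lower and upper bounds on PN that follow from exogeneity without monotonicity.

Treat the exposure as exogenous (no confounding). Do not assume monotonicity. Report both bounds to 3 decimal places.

0.642 ≤ PN ≤ 0.856

Let p₁ = 0.824, p₀ = 0.295.
Under exogeneity alone the bounds on PN are max{0,(p₁−p₀)/p₁} ≤ PN ≤ min{1,(1−p₀)/p₁}.
  lower = (p₁ − p₀)/p₁ = 0.529 / 0.824 ≈ 0.6420
  upper = min{1, (1 − p₀)/p₁} = 0.705 / 0.824 ≈ 0.8556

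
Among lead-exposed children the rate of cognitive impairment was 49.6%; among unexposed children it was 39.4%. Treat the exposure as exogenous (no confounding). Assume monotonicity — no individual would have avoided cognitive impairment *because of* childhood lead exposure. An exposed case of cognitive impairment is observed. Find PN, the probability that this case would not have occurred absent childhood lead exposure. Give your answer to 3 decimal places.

PN ≈ 0.206

p₁ = 0.496, p₀ = 0.394.
Under exogeneity and monotonicity, PN = (p₁ − p₀) / p₁.
PN = (0.496 − 0.394) / 0.496 = 0.102 / 0.496 ≈ 0.2056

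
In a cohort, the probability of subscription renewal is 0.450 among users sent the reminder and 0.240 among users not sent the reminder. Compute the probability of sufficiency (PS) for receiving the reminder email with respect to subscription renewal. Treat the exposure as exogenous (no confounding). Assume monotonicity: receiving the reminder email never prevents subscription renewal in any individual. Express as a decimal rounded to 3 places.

Let p₁ = 0.45, p₀ = 0.24.
Under exogeneity and monotonicity, PS = (p₁ − p₀) / (1 − p₀).
PS = (0.45 − 0.24) / (1 − 0.24) = 0.21 / 0.76 ≈ 0.2763

PS ≈ 0.276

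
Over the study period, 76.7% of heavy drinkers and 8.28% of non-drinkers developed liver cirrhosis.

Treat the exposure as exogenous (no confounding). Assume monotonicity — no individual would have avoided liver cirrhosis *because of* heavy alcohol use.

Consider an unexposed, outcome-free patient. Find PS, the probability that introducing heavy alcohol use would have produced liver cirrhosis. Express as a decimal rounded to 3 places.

p₁ = 0.767, p₀ = 0.0828.
Under exogeneity and monotonicity, PS = (p₁ − p₀) / (1 − p₀).
PS = (0.767 − 0.0828) / (1 − 0.0828) = 0.6842 / 0.9172 ≈ 0.7460

PS ≈ 0.746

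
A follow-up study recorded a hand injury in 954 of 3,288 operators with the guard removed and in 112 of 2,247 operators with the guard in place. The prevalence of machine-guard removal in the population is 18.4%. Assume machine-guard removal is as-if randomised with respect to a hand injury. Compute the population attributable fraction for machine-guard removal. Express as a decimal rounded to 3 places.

p₁ = P(outcome | exposed) = 954/3288 = 0.29015
p₀ = P(outcome | unexposed) = 112/2247 = 0.049844
Overall risk P(Y=1) = π·p₁ + (1−π)·p₀ = 0.184×0.29015 + 0.816×0.049844 = 0.09406.
Under exogeneity, PAF = [P(Y=1) − p₀] / P(Y=1).
PAF = (0.09406 − 0.049844) / 0.09406 ≈ 0.4701

PAF ≈ 0.470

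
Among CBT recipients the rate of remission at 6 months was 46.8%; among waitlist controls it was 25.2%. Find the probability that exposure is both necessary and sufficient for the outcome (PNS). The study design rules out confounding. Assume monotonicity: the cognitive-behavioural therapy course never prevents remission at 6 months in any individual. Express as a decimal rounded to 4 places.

PNS ≈ 0.2160

p₁ = 0.468, p₀ = 0.252.
Under exogeneity and monotonicity, PNS = p₁ − p₀.
PNS = 0.468 − 0.252 = 0.216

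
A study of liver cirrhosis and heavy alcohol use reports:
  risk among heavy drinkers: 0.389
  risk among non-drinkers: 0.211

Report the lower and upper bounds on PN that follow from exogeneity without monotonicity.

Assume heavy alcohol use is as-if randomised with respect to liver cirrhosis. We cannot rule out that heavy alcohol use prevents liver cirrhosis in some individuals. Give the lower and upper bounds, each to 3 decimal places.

0.458 ≤ PN ≤ 1.000

Let p₁ = 0.389, p₀ = 0.211.
Under exogeneity alone the bounds on PN are max{0,(p₁−p₀)/p₁} ≤ PN ≤ min{1,(1−p₀)/p₁}.
  lower = (p₁ − p₀)/p₁ = 0.178 / 0.389 ≈ 0.4576
  upper = min{1, (1 − p₀)/p₁} = 0.789 / 0.389 ≈ 2.0283 → capped at 1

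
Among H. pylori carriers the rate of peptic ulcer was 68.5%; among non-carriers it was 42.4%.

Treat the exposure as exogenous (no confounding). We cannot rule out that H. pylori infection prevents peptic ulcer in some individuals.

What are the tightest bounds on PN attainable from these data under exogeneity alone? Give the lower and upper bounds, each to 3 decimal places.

p₁ = 0.685, p₀ = 0.424.
Under exogeneity alone the bounds on PN are max{0,(p₁−p₀)/p₁} ≤ PN ≤ min{1,(1−p₀)/p₁}.
  lower = (p₁ − p₀)/p₁ = 0.261 / 0.685 ≈ 0.3810
  upper = min{1, (1 − p₀)/p₁} = 0.576 / 0.685 ≈ 0.8409

0.381 ≤ PN ≤ 0.841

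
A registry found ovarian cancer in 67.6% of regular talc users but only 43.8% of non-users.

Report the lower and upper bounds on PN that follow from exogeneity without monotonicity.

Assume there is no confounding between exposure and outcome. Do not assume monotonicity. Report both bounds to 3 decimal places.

p₁ = 0.676, p₀ = 0.438.
Under exogeneity alone the bounds on PN are max{0,(p₁−p₀)/p₁} ≤ PN ≤ min{1,(1−p₀)/p₁}.
  lower = (p₁ − p₀)/p₁ = 0.238 / 0.676 ≈ 0.3521
  upper = min{1, (1 − p₀)/p₁} = 0.562 / 0.676 ≈ 0.8314

0.352 ≤ PN ≤ 0.831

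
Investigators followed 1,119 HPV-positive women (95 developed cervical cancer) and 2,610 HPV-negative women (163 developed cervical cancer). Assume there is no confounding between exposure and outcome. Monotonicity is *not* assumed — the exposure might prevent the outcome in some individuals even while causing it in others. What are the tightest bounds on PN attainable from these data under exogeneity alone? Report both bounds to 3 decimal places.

p₁ = P(outcome | exposed) = 95/1119 = 0.084897
p₀ = P(outcome | unexposed) = 163/2610 = 0.062452
Under exogeneity alone the bounds on PN are max{0,(p₁−p₀)/p₁} ≤ PN ≤ min{1,(1−p₀)/p₁}.
  lower = (p₁ − p₀)/p₁ = 0.022445 / 0.084897 ≈ 0.2644
  upper = min{1, (1 − p₀)/p₁} = 0.93755 / 0.084897 ≈ 11.0433 → capped at 1

0.264 ≤ PN ≤ 1.000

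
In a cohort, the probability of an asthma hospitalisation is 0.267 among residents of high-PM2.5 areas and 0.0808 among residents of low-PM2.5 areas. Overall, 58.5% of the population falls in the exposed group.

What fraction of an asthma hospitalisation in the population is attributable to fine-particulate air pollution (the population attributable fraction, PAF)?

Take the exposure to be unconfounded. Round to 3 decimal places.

PAF ≈ 0.574

Let p₁ = 0.267, p₀ = 0.0808.
Overall risk P(Y=1) = π·p₁ + (1−π)·p₀ = 0.585×0.267 + 0.415×0.0808 = 0.18973.
Under exogeneity, PAF = [P(Y=1) − p₀] / P(Y=1).
PAF = (0.18973 − 0.0808) / 0.18973 ≈ 0.5741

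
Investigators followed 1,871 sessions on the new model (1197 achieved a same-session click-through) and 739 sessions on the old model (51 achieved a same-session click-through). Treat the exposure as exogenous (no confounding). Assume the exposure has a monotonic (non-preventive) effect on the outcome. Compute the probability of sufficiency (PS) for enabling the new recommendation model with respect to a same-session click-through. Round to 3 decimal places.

PS ≈ 0.613

p₁ = P(outcome | exposed) = 1197/1871 = 0.63976
p₀ = P(outcome | unexposed) = 51/739 = 0.069012
Under exogeneity and monotonicity, PS = (p₁ − p₀) / (1 − p₀).
PS = (0.63976 − 0.069012) / (1 − 0.069012) = 0.57075 / 0.93099 ≈ 0.6131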